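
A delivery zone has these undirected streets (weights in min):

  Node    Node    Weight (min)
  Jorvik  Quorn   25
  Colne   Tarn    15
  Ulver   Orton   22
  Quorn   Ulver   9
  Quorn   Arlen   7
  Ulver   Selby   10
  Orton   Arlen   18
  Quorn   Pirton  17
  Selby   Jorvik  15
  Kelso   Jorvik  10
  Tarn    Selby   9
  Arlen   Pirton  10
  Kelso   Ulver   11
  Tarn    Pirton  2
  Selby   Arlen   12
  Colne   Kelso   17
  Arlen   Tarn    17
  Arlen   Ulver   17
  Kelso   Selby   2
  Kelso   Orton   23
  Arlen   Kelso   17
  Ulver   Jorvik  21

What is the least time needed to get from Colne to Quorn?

34 min

Candidate routes:
Colne → Kelso → Ulver → Quorn: 17+11+9 = 37
Colne → Tarn → Pirton → Quorn: 15+2+17 = 34
Cheapest is Colne → Tarn → Pirton → Quorn at 34 min.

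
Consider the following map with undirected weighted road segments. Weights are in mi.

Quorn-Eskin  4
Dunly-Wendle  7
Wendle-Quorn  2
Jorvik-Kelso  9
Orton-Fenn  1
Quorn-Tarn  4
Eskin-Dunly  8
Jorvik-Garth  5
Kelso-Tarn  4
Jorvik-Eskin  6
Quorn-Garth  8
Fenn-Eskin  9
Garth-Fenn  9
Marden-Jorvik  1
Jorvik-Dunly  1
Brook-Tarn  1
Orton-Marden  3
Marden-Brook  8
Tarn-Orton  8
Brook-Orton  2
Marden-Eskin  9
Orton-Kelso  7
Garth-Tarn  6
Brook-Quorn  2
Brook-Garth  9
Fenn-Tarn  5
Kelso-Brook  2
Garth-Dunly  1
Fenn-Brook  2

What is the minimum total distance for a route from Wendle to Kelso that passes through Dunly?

Best Wendle to Dunly: Wendle–Dunly costing 7
Shortest Dunly→Kelso: Dunly–Jorvik–Marden–Orton–Brook–Kelso = 9
Total via Dunly: 7 + 9 = 16 mi.

16 mi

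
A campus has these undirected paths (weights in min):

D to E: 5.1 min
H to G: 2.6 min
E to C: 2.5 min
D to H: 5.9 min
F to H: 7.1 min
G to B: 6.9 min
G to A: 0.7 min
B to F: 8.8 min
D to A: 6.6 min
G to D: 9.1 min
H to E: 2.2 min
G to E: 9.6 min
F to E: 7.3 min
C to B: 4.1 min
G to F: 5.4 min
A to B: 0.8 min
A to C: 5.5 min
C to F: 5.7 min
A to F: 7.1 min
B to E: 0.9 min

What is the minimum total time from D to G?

7.3 min

Candidate routes:
D → A → G: 6.6+0.7 = 7.3
D → H → G: 5.9+2.6 = 8.5
D → E → B → A → G: 5.1+0.9+0.8+0.7 = 7.5
D → G: 9.1 = 9.1
Cheapest is D → A → G at 7.3 min.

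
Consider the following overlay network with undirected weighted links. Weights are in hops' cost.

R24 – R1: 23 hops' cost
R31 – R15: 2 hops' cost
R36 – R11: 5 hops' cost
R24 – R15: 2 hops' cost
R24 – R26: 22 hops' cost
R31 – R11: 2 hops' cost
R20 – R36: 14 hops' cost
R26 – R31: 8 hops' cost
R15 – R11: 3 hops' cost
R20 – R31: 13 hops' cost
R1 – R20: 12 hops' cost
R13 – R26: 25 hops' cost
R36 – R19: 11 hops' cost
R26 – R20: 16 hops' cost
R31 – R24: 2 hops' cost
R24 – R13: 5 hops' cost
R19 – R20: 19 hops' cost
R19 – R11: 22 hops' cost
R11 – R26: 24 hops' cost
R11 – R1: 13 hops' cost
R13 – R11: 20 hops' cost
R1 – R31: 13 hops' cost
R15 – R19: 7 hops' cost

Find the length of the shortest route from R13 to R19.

14 hops' cost

Settle nodes by increasing distance from R13:
R13: 0
R24: 5  (via R13)
R15: 7  (via R24)
R31: 7  (via R24)
R11: 9  (via R31)
R19: 14  (via R15)
Shortest route: R13–R24–R15–R19 = 14 hops' cost.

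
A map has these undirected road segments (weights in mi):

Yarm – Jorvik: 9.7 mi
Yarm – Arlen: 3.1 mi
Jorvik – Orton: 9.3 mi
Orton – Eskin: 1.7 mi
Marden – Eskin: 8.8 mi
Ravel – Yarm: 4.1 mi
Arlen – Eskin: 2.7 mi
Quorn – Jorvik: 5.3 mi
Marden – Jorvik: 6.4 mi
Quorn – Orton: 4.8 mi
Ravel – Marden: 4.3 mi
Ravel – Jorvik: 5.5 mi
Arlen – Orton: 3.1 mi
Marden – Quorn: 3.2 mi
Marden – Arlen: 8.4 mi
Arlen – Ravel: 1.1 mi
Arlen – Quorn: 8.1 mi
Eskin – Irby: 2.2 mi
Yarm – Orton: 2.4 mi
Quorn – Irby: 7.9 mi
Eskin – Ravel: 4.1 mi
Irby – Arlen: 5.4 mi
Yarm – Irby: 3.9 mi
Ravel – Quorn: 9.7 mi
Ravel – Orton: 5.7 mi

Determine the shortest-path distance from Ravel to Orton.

4.2 mi

Running Dijkstra from Ravel:
Ravel: 0
Arlen: 1.1  (via Ravel)
Eskin: 3.8  (via Arlen)
Yarm: 4.1  (via Ravel)
Orton: 4.2  (via Arlen)
Shortest route: Ravel → Arlen → Orton = 4.2 mi.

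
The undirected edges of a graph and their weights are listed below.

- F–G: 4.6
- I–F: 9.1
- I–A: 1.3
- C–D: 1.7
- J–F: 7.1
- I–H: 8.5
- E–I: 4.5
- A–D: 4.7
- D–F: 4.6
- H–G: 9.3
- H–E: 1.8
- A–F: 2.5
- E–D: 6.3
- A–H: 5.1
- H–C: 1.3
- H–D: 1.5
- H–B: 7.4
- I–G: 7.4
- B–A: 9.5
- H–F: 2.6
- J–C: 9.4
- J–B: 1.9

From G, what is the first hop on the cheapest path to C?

F

Enumerating some paths:
G - H - C: 9.3+1.3 = 10.6
G - F - H - C: 4.6+2.6+1.3 = 8.5
G - F - D - C: 4.6+4.6+1.7 = 10.9
G - F - H - D - C: 4.6+2.6+1.5+1.7 = 10.4
Cheapest is G - F - H - C at 8.5.
So from G the first move is to F.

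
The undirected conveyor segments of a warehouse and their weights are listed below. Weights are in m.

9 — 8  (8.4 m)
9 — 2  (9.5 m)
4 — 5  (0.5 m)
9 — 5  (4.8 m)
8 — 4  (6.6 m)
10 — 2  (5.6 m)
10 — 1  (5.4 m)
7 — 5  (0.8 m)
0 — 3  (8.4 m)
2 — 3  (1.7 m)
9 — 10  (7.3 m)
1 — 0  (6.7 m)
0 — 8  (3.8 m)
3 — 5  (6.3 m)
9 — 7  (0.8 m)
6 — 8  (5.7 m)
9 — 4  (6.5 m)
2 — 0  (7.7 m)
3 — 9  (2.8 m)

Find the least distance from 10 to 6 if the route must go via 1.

21.6 m

Best 10 to 1: 10–1 costing 5.4
Shortest 1→6: 1–0–8–6 = 16.2
Total via 1: 5.4 + 16.2 = 21.6 m.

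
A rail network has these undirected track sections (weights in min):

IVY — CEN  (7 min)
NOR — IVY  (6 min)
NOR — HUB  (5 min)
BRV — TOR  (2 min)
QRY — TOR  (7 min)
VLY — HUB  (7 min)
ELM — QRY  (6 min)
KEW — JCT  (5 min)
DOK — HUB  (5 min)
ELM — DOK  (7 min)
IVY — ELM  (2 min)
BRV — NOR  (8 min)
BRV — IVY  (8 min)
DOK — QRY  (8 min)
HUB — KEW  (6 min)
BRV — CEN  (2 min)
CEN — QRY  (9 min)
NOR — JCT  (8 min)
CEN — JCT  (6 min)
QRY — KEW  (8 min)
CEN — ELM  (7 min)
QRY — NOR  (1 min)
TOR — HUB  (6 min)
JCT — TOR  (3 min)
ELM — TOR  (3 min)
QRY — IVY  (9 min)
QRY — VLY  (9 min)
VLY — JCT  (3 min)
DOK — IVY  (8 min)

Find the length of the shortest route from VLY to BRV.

8 min

Compare a few routes:
VLY–JCT–CEN–BRV: 3+6+2 = 11
VLY–HUB–TOR–BRV: 7+6+2 = 15
VLY–JCT–TOR–ELM–CEN–BRV: 3+3+3+7+2 = 18
VLY–JCT–TOR–BRV: 3+3+2 = 8
The minimum is 8 min via VLY–JCT–TOR–BRV.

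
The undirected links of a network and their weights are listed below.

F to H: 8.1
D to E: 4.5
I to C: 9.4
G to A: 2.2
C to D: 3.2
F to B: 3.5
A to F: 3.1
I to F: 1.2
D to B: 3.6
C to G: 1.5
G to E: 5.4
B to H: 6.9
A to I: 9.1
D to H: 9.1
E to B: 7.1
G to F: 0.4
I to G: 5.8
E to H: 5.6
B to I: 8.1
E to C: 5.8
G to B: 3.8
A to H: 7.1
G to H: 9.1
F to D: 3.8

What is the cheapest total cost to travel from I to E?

7

Enumerating some paths:
I - F - G - E: 1.2+0.4+5.4 = 7
I - F - G - C - E: 1.2+0.4+1.5+5.8 = 8.9
Cheapest is I - F - G - E at 7.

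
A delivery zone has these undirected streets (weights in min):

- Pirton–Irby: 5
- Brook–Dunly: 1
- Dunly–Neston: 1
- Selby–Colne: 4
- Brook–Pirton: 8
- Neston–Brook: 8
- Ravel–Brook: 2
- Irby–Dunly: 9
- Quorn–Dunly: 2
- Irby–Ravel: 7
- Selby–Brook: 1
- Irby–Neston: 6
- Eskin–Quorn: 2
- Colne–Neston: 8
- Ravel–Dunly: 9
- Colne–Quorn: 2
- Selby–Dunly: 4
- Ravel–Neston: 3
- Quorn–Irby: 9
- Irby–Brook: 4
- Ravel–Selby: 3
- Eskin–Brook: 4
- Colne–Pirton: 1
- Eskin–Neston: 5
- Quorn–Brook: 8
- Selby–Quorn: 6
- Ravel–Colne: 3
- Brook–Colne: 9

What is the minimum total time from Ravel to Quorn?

Candidate routes:
Ravel–Neston–Dunly–Quorn: 3+1+2 = 6
Ravel–Selby–Brook–Dunly–Quorn: 3+1+1+2 = 7
Ravel–Colne–Quorn: 3+2 = 5
Ravel–Brook–Eskin–Quorn: 2+4+2 = 8
The minimum is 5 min via Ravel–Colne–Quorn.

5 min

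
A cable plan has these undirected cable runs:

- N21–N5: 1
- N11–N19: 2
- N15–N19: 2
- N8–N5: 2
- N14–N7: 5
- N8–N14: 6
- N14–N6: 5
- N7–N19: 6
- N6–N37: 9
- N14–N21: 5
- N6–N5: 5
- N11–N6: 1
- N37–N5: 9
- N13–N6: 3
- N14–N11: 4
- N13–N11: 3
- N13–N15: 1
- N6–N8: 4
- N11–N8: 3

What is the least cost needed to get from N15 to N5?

Enumerating some paths:
N15 - N19 - N11 - N6 - N5: 2+2+1+5 = 10
N15 - N13 - N6 - N5: 1+3+5 = 9
The minimum is 9 via N15 - N13 - N6 - N5.

9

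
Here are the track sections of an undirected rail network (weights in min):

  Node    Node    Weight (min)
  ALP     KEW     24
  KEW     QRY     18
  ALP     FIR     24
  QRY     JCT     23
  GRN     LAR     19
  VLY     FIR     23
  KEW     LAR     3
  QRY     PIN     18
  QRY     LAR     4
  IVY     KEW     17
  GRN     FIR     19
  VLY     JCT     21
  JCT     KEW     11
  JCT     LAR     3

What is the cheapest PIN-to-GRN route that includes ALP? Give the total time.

Shortest PIN→ALP: PIN → QRY → LAR → KEW → ALP = 49
Best ALP to GRN: ALP → FIR → GRN costing 43
Total via ALP: 49 + 43 = 92 min.

92 min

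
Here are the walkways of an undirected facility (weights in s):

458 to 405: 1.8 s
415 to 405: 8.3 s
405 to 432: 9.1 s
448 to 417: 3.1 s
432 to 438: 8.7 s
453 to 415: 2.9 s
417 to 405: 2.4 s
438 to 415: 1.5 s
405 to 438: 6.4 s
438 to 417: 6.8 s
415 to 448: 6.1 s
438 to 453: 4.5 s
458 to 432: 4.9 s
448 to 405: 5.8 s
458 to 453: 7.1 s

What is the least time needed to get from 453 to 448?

9 s

Running Dijkstra from 453:
453: 0
415: 2.9  (via 453)
438: 4.4  (via 415)
458: 7.1  (via 453)
405: 8.9  (via 458)
448: 9  (via 415)
Shortest route: 453–415–448 = 9 s.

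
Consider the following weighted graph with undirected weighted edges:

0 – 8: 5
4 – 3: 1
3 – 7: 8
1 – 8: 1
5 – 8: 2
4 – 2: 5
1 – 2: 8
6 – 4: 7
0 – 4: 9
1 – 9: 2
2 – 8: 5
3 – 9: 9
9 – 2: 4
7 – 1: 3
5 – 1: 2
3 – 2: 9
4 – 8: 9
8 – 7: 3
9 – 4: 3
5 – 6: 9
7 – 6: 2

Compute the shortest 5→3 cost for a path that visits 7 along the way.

Shortest 5→7: 5–1–7 = 5
Best 7 to 3: 7–3 costing 8
Total via 7: 5 + 8 = 13.

13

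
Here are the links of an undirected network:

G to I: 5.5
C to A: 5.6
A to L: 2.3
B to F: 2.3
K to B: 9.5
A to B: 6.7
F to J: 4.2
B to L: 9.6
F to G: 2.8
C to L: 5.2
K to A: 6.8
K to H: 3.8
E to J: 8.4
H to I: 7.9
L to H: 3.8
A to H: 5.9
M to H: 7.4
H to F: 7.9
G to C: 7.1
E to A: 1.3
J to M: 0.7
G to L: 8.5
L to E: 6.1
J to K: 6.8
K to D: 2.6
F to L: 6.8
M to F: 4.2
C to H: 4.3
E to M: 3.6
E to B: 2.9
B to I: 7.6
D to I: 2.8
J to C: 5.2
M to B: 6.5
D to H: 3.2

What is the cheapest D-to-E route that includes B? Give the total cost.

Shortest D→B: D → I → B = 10.4
Shortest B→E: B → E = 2.9
Total via B: 10.4 + 2.9 = 13.3.

13.3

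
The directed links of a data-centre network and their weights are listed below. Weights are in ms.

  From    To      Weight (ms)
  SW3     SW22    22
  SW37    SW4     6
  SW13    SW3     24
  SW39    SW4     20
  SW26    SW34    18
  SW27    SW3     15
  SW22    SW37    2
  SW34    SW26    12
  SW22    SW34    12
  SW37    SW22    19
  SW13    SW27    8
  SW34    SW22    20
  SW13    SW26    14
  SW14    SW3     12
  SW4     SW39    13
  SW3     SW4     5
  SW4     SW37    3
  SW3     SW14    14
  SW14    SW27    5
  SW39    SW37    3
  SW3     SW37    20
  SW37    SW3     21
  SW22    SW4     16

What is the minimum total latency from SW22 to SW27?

42 ms

Candidate routes:
SW22–SW4–SW37–SW3–SW14–SW27: 16+3+21+14+5 = 59
SW22–SW37–SW3–SW14–SW27: 2+21+14+5 = 42
The minimum is 42 ms via SW22–SW37–SW3–SW14–SW27.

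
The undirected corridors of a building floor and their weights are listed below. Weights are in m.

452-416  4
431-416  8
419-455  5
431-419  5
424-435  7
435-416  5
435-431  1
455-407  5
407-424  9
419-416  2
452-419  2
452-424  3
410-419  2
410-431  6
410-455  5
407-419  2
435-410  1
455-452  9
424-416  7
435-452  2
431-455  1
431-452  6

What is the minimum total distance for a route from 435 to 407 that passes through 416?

9 m

Shortest 435→416: 435–416 = 5
Shortest 416→407: 416–419–407 = 4
Total via 416: 5 + 4 = 9 m.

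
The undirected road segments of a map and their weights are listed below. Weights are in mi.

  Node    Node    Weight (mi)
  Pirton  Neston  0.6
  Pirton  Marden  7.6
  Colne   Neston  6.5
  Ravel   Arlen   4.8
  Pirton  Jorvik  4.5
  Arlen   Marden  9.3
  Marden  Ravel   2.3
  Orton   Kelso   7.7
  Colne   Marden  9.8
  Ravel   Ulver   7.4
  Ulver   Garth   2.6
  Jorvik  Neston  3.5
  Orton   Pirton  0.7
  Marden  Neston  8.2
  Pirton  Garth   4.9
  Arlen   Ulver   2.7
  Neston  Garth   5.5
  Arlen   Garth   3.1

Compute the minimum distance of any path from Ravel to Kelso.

18.3 mi

Enumerating some paths:
Ravel → Marden → Neston → Pirton → Orton → Kelso: 2.3+8.2+0.6+0.7+7.7 = 19.5
Ravel → Marden → Pirton → Orton → Kelso: 2.3+7.6+0.7+7.7 = 18.3
Ravel → Arlen → Garth → Pirton → Orton → Kelso: 4.8+3.1+4.9+0.7+7.7 = 21.2
Ravel → Arlen → Garth → Neston → Pirton → Orton → Kelso: 4.8+3.1+5.5+0.6+0.7+7.7 = 22.4
The minimum is 18.3 mi via Ravel → Marden → Pirton → Orton → Kelso.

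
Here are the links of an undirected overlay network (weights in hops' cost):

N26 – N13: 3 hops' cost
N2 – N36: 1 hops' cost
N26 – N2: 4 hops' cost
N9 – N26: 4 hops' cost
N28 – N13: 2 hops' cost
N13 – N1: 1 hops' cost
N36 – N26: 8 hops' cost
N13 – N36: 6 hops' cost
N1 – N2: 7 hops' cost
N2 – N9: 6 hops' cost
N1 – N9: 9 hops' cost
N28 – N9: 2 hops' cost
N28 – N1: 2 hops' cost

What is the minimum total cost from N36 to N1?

Running Dijkstra from N36:
N36: 0
N2: 1  (via N36)
N26: 5  (via N2)
N13: 6  (via N36)
N9: 7  (via N2)
N1: 7  (via N13)
Shortest route: N36–N13–N1 = 7 hops' cost.

7 hops' cost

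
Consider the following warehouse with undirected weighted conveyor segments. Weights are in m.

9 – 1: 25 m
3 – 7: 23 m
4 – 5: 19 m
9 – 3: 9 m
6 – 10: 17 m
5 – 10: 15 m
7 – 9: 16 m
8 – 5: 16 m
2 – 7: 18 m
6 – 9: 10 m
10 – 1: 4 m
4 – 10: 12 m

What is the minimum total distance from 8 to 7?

Compare a few routes:
8 - 5 - 10 - 6 - 9 - 7: 16+15+17+10+16 = 74
8 - 5 - 10 - 1 - 9 - 7: 16+15+4+25+16 = 76
The minimum is 74 m via 8 - 5 - 10 - 6 - 9 - 7.

74 m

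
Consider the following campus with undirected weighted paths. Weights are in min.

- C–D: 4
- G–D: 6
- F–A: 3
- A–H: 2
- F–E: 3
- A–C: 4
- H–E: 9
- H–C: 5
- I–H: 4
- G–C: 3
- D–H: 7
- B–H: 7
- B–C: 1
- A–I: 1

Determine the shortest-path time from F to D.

11 min

Compare a few routes:
F → A → I → H → D: 3+1+4+7 = 15
F → A → H → C → D: 3+2+5+4 = 14
F → A → C → D: 3+4+4 = 11
F → A → H → D: 3+2+7 = 12
The minimum is 11 min via F → A → C → D.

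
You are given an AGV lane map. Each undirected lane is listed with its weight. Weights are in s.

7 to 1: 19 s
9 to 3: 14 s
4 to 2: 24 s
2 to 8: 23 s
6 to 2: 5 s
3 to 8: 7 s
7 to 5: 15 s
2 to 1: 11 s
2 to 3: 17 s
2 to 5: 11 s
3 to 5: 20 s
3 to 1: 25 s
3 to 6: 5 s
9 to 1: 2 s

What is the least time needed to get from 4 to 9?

37 s

Shortest distances from 4:
4: 0
2: 24  (via 4)
6: 29  (via 2)
3: 34  (via 6)
1: 35  (via 2)
5: 35  (via 2)
9: 37  (via 1)
Shortest route: 4 → 2 → 1 → 9 = 37 s.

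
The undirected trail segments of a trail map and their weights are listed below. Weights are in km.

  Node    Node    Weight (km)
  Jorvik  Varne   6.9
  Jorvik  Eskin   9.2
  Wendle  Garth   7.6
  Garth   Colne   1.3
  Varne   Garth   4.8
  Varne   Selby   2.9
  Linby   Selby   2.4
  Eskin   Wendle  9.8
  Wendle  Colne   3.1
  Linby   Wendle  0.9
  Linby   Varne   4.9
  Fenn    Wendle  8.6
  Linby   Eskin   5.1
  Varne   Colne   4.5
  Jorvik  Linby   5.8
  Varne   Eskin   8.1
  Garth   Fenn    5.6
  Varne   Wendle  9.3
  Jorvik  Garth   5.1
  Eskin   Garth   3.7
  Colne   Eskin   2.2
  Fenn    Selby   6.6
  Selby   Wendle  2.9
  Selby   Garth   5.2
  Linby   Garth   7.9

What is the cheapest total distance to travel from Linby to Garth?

Settle nodes by increasing distance from Linby:
Linby: 0
Wendle: 0.9  (via Linby)
Selby: 2.4  (via Linby)
Colne: 4  (via Wendle)
Varne: 4.9  (via Linby)
Eskin: 5.1  (via Linby)
Garth: 5.3  (via Colne)
Shortest route: Linby–Wendle–Colne–Garth = 5.3 km.

5.3 km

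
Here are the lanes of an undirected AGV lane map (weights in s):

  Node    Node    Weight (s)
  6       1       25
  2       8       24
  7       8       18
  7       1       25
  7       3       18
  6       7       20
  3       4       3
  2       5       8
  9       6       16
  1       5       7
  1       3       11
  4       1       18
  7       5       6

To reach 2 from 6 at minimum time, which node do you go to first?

7

Enumerating some paths:
6 - 7 - 5 - 2: 20+6+8 = 34
6 - 1 - 5 - 2: 25+7+8 = 40
Cheapest is 6 - 7 - 5 - 2 at 34 s.
So from 6 the first move is to 7.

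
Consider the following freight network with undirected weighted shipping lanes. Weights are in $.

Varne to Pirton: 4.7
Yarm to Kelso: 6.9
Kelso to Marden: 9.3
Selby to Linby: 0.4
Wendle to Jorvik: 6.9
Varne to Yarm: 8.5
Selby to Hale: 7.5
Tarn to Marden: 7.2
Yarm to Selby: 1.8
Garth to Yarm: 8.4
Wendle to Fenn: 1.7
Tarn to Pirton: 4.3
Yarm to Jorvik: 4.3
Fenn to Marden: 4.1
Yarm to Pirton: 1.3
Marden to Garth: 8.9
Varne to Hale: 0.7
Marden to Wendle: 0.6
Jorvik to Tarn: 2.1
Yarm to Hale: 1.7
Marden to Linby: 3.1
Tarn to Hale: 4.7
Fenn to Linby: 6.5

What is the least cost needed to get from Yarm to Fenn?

Running Dijkstra from Yarm:
Yarm: 0
Pirton: 1.3  (via Yarm)
Hale: 1.7  (via Yarm)
Selby: 1.8  (via Yarm)
Linby: 2.2  (via Selby)
Varne: 2.4  (via Hale)
Jorvik: 4.3  (via Yarm)
Marden: 5.3  (via Linby)
Tarn: 5.6  (via Pirton)
Wendle: 5.9  (via Marden)
Kelso: 6.9  (via Yarm)
Fenn: 7.6  (via Wendle)
Shortest route: Yarm–Selby–Linby–Marden–Wendle–Fenn = $7.6.

$7.6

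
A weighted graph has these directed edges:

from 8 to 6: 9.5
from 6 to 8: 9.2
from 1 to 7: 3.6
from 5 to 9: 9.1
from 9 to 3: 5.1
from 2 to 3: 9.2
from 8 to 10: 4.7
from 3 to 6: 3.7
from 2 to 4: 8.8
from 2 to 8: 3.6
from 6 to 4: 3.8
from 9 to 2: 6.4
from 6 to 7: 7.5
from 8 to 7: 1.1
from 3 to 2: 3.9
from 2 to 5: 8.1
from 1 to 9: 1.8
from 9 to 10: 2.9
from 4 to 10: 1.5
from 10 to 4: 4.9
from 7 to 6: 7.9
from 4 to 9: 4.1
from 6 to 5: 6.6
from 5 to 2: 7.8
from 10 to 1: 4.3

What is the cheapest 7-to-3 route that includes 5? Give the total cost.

28.7

Shortest 7→5: 7–6–5 = 14.5
Best 5 to 3: 5–9–3 costing 14.2
Total via 5: 14.5 + 14.2 = 28.7.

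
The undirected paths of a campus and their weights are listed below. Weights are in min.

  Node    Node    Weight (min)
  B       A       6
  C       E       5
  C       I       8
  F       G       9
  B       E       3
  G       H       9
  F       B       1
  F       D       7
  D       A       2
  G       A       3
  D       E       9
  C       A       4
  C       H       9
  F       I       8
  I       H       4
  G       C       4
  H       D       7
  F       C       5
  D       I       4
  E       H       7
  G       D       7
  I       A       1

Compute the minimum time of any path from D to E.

9 min

Enumerating some paths:
D - A - B - E: 2+6+3 = 11
D - E: 9 = 9
Cheapest is D - E at 9 min.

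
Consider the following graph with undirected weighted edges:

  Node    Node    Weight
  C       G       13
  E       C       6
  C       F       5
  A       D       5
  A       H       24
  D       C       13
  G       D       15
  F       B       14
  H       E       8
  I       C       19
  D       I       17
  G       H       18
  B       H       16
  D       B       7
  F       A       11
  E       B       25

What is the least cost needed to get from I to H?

Compare a few routes:
I - D - C - E - H: 17+13+6+8 = 44
I - D - A - H: 17+5+24 = 46
I - C - E - H: 19+6+8 = 33
I - D - B - H: 17+7+16 = 40
Cheapest is I - C - E - H at 33.

33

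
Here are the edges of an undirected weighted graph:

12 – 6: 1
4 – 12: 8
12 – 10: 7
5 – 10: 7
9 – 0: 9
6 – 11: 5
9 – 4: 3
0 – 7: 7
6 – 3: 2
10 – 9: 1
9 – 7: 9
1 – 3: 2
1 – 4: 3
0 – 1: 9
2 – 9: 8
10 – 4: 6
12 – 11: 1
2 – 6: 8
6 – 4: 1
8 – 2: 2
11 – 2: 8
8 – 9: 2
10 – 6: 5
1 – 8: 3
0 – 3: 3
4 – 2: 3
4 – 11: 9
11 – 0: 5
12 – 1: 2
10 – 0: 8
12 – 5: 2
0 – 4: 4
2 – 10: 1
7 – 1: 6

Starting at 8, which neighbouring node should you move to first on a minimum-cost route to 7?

1

Compare a few routes:
8 → 1 → 7: 3+6 = 9
8 → 2 → 10 → 9 → 7: 2+1+1+9 = 13
8 → 9 → 7: 2+9 = 11
8 → 9 → 4 → 1 → 7: 2+3+3+6 = 14
Cheapest is 8 → 1 → 7 at 9.
So from 8 the first move is to 1.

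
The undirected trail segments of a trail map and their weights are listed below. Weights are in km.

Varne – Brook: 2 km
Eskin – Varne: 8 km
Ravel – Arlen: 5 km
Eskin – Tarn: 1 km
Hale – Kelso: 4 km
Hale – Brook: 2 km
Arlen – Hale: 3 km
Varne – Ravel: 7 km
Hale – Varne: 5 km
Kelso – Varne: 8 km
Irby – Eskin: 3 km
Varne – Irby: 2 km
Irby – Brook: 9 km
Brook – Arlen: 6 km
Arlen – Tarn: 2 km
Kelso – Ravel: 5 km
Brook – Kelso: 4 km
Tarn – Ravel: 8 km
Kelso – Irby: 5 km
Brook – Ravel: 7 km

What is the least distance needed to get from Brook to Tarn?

7 km

Settle nodes by increasing distance from Brook:
Brook: 0
Hale: 2  (via Brook)
Varne: 2  (via Brook)
Kelso: 4  (via Brook)
Irby: 4  (via Varne)
Arlen: 5  (via Hale)
Ravel: 7  (via Brook)
Eskin: 7  (via Irby)
Tarn: 7  (via Arlen)
Shortest route: Brook–Hale–Arlen–Tarn = 7 km.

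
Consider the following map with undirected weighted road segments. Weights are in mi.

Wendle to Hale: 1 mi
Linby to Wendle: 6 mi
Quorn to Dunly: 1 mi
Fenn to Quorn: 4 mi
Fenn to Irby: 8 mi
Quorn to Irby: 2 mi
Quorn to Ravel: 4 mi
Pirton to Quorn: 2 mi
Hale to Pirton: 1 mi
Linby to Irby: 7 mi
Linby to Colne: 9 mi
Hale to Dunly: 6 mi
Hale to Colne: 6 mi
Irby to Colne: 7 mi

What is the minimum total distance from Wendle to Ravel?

8 mi

Compare a few routes:
Wendle–Hale–Dunly–Quorn–Ravel: 1+6+1+4 = 12
Wendle–Hale–Pirton–Quorn–Ravel: 1+1+2+4 = 8
The minimum is 8 mi via Wendle–Hale–Pirton–Quorn–Ravel.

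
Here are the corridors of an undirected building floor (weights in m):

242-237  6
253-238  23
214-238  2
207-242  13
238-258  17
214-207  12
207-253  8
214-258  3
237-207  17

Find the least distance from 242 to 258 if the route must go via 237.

38 m

Best 242 to 237: 242–237 costing 6
Shortest 237→258: 237–207–214–258 = 32
Total via 237: 6 + 32 = 38 m.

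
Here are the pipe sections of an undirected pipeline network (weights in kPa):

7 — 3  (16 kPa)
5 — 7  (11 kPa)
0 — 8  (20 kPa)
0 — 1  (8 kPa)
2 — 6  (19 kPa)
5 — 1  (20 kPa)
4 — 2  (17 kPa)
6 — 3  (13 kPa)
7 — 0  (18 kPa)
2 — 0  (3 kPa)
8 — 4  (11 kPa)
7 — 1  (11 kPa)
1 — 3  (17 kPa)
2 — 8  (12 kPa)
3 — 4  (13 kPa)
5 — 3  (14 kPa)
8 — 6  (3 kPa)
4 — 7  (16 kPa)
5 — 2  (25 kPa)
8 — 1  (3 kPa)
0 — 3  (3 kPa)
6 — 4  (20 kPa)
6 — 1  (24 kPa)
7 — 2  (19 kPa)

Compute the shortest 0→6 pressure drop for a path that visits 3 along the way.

16 kPa

Shortest 0→3: 0 → 3 = 3
Shortest 3→6: 3 → 6 = 13
Total via 3: 3 + 13 = 16 kPa.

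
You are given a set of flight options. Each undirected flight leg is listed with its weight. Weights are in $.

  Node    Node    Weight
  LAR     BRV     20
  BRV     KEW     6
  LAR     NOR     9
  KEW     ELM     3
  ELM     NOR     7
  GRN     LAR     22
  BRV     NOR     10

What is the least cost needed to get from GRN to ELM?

$38

Candidate routes:
GRN–LAR–NOR–BRV–KEW–ELM: 22+9+10+6+3 = 50
GRN–LAR–BRV–KEW–ELM: 22+20+6+3 = 51
GRN–LAR–BRV–NOR–ELM: 22+20+10+7 = 59
GRN–LAR–NOR–ELM: 22+9+7 = 38
Cheapest is GRN–LAR–NOR–ELM at $38.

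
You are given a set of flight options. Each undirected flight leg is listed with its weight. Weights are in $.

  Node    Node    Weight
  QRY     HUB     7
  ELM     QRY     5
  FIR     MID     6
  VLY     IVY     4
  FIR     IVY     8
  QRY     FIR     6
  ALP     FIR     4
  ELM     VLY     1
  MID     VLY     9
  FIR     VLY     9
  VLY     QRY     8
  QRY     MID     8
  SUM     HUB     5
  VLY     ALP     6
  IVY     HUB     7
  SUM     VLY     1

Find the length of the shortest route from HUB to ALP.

$12

Running Dijkstra from HUB:
HUB: 0
SUM: 5  (via HUB)
VLY: 6  (via SUM)
IVY: 7  (via HUB)
ELM: 7  (via VLY)
QRY: 7  (via HUB)
ALP: 12  (via VLY)
Shortest route: HUB–SUM–VLY–ALP = $12.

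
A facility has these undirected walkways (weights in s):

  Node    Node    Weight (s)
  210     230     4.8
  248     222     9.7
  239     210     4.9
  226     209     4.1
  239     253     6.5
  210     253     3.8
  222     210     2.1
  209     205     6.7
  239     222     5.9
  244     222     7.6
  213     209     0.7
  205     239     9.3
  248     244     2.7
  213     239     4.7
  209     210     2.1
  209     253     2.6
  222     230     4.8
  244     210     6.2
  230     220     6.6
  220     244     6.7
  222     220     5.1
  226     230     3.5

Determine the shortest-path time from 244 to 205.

Compare a few routes:
244 → 210 → 253 → 209 → 205: 6.2+3.8+2.6+6.7 = 19.3
244 → 210 → 209 → 205: 6.2+2.1+6.7 = 15
244 → 222 → 210 → 209 → 205: 7.6+2.1+2.1+6.7 = 18.5
244 → 210 → 239 → 205: 6.2+4.9+9.3 = 20.4
Cheapest is 244 → 210 → 209 → 205 at 15 s.

15 s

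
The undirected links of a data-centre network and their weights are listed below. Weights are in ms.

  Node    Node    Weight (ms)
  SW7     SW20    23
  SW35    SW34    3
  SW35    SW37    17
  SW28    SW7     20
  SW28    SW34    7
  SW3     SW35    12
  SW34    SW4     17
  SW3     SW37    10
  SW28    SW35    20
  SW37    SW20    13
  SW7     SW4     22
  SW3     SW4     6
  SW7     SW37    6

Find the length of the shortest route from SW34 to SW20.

Shortest distances from SW34:
SW34: 0
SW35: 3  (via SW34)
SW28: 7  (via SW34)
SW3: 15  (via SW35)
SW4: 17  (via SW34)
SW37: 20  (via SW35)
SW7: 26  (via SW37)
SW20: 33  (via SW37)
Shortest route: SW34 → SW35 → SW37 → SW20 = 33 ms.

33 ms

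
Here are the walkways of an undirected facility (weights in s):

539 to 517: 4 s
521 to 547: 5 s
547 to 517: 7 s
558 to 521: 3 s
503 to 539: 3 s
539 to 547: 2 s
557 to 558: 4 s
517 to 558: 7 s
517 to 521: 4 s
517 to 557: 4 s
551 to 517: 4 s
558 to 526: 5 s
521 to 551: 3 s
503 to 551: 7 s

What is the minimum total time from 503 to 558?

13 s

Settle nodes by increasing distance from 503:
503: 0
539: 3  (via 503)
547: 5  (via 539)
551: 7  (via 503)
517: 7  (via 539)
521: 10  (via 547)
557: 11  (via 517)
558: 13  (via 521)
Shortest route: 503 → 539 → 547 → 521 → 558 = 13 s.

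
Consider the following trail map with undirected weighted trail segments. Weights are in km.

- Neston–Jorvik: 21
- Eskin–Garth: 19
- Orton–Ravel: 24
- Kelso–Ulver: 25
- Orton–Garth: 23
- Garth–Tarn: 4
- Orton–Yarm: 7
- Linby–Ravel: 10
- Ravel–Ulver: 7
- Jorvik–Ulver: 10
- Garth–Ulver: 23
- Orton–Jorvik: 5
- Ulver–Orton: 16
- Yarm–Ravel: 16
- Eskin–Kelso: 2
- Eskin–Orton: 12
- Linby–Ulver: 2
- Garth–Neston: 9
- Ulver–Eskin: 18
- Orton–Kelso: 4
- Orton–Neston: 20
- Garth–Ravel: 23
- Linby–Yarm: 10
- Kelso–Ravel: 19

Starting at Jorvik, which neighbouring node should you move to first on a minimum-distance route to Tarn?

Orton

Compare a few routes:
Jorvik - Orton - Garth - Tarn: 5+23+4 = 32
Jorvik - Orton - Kelso - Eskin - Garth - Tarn: 5+4+2+19+4 = 34
Jorvik - Neston - Garth - Tarn: 21+9+4 = 34
The minimum is 32 km via Jorvik - Orton - Garth - Tarn.
So from Jorvik the first move is to Orton.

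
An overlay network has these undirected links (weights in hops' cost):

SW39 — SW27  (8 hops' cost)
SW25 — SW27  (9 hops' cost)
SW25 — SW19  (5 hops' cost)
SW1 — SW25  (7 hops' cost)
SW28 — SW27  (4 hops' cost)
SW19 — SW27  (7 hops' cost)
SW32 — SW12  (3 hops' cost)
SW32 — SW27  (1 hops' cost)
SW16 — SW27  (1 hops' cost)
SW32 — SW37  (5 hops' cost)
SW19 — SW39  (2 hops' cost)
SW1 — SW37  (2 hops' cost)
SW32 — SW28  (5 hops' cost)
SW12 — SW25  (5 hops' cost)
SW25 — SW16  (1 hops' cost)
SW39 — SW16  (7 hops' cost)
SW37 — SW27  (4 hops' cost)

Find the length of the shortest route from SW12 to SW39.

12 hops' cost

Enumerating some paths:
SW12–SW32–SW27–SW16–SW25–SW19–SW39: 3+1+1+1+5+2 = 13
SW12–SW25–SW16–SW39: 5+1+7 = 13
SW12–SW32–SW27–SW39: 3+1+8 = 12
Cheapest is SW12–SW32–SW27–SW39 at 12 hops' cost.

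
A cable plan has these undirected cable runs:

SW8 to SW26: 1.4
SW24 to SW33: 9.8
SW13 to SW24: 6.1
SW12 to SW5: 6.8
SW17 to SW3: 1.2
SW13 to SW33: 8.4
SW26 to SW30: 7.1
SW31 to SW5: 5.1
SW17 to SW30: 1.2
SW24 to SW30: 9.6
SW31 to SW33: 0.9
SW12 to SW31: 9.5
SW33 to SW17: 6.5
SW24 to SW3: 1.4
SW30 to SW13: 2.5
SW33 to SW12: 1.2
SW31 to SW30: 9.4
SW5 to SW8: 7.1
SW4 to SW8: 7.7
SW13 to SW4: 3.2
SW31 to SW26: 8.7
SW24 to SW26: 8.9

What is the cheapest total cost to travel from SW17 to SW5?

Shortest distances from SW17:
SW17: 0
SW30: 1.2  (via SW17)
SW3: 1.2  (via SW17)
SW24: 2.6  (via SW3)
SW13: 3.7  (via SW30)
SW33: 6.5  (via SW17)
SW4: 6.9  (via SW13)
SW31: 7.4  (via SW33)
SW12: 7.7  (via SW33)
SW26: 8.3  (via SW30)
SW8: 9.7  (via SW26)
SW5: 12.5  (via SW31)
Shortest route: SW17 → SW33 → SW31 → SW5 = 12.5.

12.5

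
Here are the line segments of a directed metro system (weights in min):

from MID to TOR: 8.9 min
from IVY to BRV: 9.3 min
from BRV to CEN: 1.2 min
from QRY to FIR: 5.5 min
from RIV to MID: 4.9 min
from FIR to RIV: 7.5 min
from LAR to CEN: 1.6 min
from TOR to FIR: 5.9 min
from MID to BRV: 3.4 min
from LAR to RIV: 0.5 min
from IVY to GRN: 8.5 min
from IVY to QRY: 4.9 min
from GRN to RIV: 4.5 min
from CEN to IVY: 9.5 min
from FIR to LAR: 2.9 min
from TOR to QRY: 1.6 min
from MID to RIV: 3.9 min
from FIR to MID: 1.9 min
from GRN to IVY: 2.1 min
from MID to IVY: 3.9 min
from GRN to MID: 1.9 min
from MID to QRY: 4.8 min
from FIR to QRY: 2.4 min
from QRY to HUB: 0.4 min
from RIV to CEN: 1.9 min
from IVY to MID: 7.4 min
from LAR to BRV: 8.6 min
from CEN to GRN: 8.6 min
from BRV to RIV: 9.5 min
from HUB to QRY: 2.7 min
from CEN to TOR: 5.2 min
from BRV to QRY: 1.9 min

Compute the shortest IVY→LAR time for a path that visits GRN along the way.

Best IVY to GRN: IVY → GRN costing 8.5
Shortest GRN→LAR: GRN → MID → QRY → FIR → LAR = 15.1
Total via GRN: 8.5 + 15.1 = 23.6 min.

23.6 min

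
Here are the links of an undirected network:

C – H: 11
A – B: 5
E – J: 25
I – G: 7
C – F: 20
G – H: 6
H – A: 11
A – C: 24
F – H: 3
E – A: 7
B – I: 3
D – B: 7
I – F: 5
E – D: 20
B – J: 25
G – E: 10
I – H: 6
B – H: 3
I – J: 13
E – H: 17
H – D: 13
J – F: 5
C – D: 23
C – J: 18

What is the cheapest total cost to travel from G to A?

Settle nodes by increasing distance from G:
G: 0
H: 6  (via G)
I: 7  (via G)
B: 9  (via H)
F: 9  (via H)
E: 10  (via G)
A: 14  (via B)
Shortest route: G–H–B–A = 14.

14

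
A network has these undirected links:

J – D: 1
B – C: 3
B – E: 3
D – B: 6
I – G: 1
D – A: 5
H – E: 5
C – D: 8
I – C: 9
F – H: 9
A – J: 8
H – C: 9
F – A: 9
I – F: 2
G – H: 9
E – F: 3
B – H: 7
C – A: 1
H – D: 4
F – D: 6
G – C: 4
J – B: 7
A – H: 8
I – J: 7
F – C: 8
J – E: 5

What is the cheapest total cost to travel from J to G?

8

Shortest distances from J:
J: 0
D: 1  (via J)
E: 5  (via J)
H: 5  (via D)
A: 6  (via D)
B: 7  (via J)
C: 7  (via A)
F: 7  (via D)
I: 7  (via J)
G: 8  (via I)
Shortest route: J–I–G = 8.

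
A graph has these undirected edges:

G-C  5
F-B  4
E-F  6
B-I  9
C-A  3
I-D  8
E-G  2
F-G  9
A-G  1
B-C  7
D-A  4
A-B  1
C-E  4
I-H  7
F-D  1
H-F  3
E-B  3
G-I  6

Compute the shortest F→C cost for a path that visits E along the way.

10

Shortest F→E: F–E = 6
Shortest E→C: E–C = 4
Total via E: 6 + 4 = 10.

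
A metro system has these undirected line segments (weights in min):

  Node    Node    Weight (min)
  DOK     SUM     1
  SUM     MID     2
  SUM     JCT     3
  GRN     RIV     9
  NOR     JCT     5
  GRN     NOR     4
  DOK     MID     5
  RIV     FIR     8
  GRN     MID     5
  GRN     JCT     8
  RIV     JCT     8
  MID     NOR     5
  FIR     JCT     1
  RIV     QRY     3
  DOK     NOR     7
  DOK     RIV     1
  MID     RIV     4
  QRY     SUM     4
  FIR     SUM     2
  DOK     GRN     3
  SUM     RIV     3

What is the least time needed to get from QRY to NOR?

Settle nodes by increasing distance from QRY:
QRY: 0
RIV: 3  (via QRY)
DOK: 4  (via RIV)
SUM: 4  (via QRY)
MID: 6  (via SUM)
FIR: 6  (via SUM)
JCT: 7  (via SUM)
GRN: 7  (via DOK)
NOR: 11  (via DOK)
Shortest route: QRY–RIV–DOK–NOR = 11 min.

11 min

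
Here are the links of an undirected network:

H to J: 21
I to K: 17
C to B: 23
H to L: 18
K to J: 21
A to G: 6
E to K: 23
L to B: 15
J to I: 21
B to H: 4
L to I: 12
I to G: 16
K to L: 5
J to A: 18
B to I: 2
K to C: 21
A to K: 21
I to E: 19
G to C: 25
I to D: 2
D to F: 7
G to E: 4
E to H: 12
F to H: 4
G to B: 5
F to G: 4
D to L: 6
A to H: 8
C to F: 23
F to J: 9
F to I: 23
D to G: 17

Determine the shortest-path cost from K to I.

Settle nodes by increasing distance from K:
K: 0
L: 5  (via K)
D: 11  (via L)
I: 13  (via D)
Shortest route: K–L–D–I = 13.

13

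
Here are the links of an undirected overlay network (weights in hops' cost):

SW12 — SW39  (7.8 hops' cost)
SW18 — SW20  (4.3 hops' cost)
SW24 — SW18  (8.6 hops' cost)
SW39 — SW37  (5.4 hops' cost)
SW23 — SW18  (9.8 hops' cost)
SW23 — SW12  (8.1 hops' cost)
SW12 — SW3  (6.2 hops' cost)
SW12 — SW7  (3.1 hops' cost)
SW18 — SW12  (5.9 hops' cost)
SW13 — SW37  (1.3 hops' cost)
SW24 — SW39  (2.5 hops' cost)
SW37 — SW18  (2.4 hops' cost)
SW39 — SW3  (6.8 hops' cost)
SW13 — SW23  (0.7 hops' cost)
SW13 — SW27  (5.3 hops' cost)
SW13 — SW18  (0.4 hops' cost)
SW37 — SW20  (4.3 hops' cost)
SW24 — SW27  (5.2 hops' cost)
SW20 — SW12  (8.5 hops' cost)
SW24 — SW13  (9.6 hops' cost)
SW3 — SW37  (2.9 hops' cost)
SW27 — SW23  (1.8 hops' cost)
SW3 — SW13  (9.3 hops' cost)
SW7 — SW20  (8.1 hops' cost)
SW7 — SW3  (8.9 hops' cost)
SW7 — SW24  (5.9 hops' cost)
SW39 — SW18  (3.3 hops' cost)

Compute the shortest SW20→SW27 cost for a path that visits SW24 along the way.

15.3 hops' cost

Best SW20 to SW24: SW20–SW18–SW39–SW24 costing 10.1
Best SW24 to SW27: SW24–SW27 costing 5.2
Total via SW24: 10.1 + 5.2 = 15.3 hops' cost.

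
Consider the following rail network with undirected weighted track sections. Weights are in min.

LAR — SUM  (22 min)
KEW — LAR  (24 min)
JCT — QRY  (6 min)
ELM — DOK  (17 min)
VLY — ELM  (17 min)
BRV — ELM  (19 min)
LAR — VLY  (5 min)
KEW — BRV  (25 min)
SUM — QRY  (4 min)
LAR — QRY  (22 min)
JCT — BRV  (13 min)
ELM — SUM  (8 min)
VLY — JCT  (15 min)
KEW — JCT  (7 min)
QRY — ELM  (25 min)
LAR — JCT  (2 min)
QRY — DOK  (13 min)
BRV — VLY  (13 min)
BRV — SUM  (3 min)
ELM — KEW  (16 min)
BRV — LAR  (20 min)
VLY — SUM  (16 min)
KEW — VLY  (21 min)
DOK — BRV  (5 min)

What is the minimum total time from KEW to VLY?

Shortest distances from KEW:
KEW: 0
JCT: 7  (via KEW)
LAR: 9  (via JCT)
QRY: 13  (via JCT)
VLY: 14  (via LAR)
Shortest route: KEW–JCT–LAR–VLY = 14 min.

14 min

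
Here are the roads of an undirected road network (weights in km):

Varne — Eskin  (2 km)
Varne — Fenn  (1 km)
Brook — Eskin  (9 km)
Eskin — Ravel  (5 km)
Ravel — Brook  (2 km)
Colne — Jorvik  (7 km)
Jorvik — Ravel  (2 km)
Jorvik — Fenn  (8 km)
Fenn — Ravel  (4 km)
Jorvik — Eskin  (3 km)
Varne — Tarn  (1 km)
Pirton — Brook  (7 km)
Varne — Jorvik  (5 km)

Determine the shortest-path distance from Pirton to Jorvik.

Enumerating some paths:
Pirton → Brook → Eskin → Jorvik: 7+9+3 = 19
Pirton → Brook → Ravel → Eskin → Jorvik: 7+2+5+3 = 17
Pirton → Brook → Ravel → Jorvik: 7+2+2 = 11
The minimum is 11 km via Pirton → Brook → Ravel → Jorvik.

11 km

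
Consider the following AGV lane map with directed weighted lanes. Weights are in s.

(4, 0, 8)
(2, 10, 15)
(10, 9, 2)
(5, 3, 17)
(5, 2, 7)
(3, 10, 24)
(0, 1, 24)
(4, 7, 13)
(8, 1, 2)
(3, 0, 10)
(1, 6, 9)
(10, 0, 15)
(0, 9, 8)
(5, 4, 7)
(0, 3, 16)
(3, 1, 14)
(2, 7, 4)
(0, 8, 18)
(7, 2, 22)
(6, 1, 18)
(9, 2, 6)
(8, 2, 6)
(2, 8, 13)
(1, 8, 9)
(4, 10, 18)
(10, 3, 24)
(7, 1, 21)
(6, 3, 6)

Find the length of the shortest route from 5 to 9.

23 s

Compare a few routes:
5 → 2 → 10 → 9: 7+15+2 = 24
5 → 4 → 0 → 9: 7+8+8 = 23
5 → 4 → 10 → 9: 7+18+2 = 27
Cheapest is 5 → 4 → 0 → 9 at 23 s.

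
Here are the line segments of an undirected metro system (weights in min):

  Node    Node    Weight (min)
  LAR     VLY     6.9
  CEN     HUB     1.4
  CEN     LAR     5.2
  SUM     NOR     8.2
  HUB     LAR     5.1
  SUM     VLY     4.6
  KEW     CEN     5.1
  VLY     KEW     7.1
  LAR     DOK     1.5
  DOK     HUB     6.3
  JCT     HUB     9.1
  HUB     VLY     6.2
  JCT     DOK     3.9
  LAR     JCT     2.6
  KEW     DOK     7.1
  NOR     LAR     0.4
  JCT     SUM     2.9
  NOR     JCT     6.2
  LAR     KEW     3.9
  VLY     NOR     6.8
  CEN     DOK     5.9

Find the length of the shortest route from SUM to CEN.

Shortest distances from SUM:
SUM: 0
JCT: 2.9  (via SUM)
VLY: 4.6  (via SUM)
LAR: 5.5  (via JCT)
NOR: 5.9  (via LAR)
DOK: 6.8  (via JCT)
KEW: 9.4  (via LAR)
HUB: 10.6  (via LAR)
CEN: 10.7  (via LAR)
Shortest route: SUM → JCT → LAR → CEN = 10.7 min.

10.7 min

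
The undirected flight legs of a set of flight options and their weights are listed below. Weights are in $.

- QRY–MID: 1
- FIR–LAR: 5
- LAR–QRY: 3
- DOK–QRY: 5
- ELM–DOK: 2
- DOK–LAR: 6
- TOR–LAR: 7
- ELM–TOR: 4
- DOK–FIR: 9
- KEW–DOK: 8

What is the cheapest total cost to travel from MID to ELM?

$8

Compare a few routes:
MID - QRY - LAR - TOR - ELM: 1+3+7+4 = 15
MID - QRY - LAR - DOK - ELM: 1+3+6+2 = 12
MID - QRY - DOK - ELM: 1+5+2 = 8
Cheapest is MID - QRY - DOK - ELM at $8.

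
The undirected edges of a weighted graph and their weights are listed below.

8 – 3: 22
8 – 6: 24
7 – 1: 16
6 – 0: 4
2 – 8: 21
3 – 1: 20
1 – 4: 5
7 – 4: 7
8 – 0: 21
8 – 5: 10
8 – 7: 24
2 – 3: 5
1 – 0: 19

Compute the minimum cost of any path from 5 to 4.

Compare a few routes:
5 → 8 → 0 → 1 → 4: 10+21+19+5 = 55
5 → 8 → 7 → 4: 10+24+7 = 41
Cheapest is 5 → 8 → 7 → 4 at 41.

41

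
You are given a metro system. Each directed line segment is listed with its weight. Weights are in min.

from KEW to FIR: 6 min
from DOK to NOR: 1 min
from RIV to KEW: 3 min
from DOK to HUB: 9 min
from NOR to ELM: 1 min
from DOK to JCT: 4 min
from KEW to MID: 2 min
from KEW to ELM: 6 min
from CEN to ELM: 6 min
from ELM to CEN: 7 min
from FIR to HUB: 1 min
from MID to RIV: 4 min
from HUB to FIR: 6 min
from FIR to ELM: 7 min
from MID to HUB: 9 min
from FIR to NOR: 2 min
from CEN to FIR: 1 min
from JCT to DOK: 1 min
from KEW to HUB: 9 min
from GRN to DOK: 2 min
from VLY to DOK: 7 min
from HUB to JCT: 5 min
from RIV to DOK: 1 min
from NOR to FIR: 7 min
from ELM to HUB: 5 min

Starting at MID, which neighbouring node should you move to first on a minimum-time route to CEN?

Compare a few routes:
MID–RIV–KEW–ELM–CEN: 4+3+6+7 = 20
MID–RIV–DOK–NOR–ELM–CEN: 4+1+1+1+7 = 14
The minimum is 14 min via MID–RIV–DOK–NOR–ELM–CEN.
So from MID the first move is to RIV.

RIV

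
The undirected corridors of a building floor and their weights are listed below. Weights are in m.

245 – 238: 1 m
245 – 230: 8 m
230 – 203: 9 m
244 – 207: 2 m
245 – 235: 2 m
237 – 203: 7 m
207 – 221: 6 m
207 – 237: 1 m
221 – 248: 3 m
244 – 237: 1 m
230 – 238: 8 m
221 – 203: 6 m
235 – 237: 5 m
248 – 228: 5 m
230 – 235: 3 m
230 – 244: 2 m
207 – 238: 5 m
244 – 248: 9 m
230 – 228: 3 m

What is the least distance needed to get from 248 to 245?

Settle nodes by increasing distance from 248:
248: 0
221: 3  (via 248)
228: 5  (via 248)
230: 8  (via 228)
203: 9  (via 221)
207: 9  (via 221)
244: 9  (via 248)
237: 10  (via 207)
235: 11  (via 230)
245: 13  (via 235)
Shortest route: 248–228–230–235–245 = 13 m.

13 m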